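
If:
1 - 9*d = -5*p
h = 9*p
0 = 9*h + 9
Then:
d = 4/81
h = -1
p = -1/9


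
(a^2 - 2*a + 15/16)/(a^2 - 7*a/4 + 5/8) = (4*a - 3)/(2*(2*a - 1))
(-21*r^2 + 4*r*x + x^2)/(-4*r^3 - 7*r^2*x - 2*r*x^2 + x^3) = (21*r^2 - 4*r*x - x^2)/(4*r^3 + 7*r^2*x + 2*r*x^2 - x^3)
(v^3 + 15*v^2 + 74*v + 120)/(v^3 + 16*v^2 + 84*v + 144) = (v + 5)/(v + 6)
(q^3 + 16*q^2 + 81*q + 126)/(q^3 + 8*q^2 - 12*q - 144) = (q^2 + 10*q + 21)/(q^2 + 2*q - 24)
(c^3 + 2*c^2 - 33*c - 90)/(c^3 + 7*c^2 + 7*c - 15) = (c - 6)/(c - 1)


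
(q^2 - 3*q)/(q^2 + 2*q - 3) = q*(q - 3)/(q^2 + 2*q - 3)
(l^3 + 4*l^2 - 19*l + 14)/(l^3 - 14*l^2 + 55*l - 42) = (l^2 + 5*l - 14)/(l^2 - 13*l + 42)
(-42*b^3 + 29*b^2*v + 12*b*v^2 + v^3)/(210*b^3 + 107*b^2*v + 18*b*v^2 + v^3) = (-b + v)/(5*b + v)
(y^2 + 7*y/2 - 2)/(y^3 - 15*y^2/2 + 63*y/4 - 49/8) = 4*(y + 4)/(4*y^2 - 28*y + 49)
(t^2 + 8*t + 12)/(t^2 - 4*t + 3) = (t^2 + 8*t + 12)/(t^2 - 4*t + 3)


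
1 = 1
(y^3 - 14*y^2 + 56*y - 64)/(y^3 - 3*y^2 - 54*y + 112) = (y - 4)/(y + 7)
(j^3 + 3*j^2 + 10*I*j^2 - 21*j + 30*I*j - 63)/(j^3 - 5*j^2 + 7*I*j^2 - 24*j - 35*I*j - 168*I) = (j + 3*I)/(j - 8)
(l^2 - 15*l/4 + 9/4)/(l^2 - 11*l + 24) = (l - 3/4)/(l - 8)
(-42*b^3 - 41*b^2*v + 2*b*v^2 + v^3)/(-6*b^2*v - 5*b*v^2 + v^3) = (7*b + v)/v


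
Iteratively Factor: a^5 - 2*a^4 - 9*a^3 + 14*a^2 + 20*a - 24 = (a + 2)*(a^4 - 4*a^3 - a^2 + 16*a - 12) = (a - 1)*(a + 2)*(a^3 - 3*a^2 - 4*a + 12) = (a - 3)*(a - 1)*(a + 2)*(a^2 - 4) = (a - 3)*(a - 2)*(a - 1)*(a + 2)*(a + 2)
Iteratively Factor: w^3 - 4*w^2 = (w - 4)*(w^2) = w*(w - 4)*(w)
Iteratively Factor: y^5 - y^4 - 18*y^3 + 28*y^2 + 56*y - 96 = (y + 4)*(y^4 - 5*y^3 + 2*y^2 + 20*y - 24) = (y - 3)*(y + 4)*(y^3 - 2*y^2 - 4*y + 8) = (y - 3)*(y - 2)*(y + 4)*(y^2 - 4) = (y - 3)*(y - 2)^2*(y + 4)*(y + 2)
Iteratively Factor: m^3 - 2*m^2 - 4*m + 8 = (m + 2)*(m^2 - 4*m + 4) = (m - 2)*(m + 2)*(m - 2)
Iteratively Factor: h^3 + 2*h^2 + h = (h + 1)*(h^2 + h) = h*(h + 1)*(h + 1)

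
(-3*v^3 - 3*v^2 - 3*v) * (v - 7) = -3*v^4 + 18*v^3 + 18*v^2 + 21*v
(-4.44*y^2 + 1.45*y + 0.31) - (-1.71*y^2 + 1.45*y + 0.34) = -2.73*y^2 - 0.03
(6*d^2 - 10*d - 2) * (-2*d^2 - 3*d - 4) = -12*d^4 + 2*d^3 + 10*d^2 + 46*d + 8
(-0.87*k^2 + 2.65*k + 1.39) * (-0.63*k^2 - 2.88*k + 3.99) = 0.5481*k^4 + 0.8361*k^3 - 11.979*k^2 + 6.5703*k + 5.5461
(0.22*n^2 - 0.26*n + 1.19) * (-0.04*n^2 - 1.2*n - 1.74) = -0.0088*n^4 - 0.2536*n^3 - 0.1184*n^2 - 0.9756*n - 2.0706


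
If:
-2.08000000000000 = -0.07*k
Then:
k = 29.71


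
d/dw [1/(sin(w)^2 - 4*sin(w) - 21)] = 2*(2 - sin(w))*cos(w)/((sin(w) - 7)^2*(sin(w) + 3)^2)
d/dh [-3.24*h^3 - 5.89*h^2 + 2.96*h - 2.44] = -9.72*h^2 - 11.78*h + 2.96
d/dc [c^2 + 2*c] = 2*c + 2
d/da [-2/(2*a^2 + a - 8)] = 2*(4*a + 1)/(2*a^2 + a - 8)^2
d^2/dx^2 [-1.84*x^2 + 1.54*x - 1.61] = -3.68000000000000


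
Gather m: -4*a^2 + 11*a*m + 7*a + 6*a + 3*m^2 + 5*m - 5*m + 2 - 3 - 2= -4*a^2 + 11*a*m + 13*a + 3*m^2 - 3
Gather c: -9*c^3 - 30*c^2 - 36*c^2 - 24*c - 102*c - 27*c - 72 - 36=-9*c^3 - 66*c^2 - 153*c - 108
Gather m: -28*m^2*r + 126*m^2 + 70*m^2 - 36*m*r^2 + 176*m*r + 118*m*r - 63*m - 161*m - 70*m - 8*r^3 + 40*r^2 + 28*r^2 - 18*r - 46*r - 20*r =m^2*(196 - 28*r) + m*(-36*r^2 + 294*r - 294) - 8*r^3 + 68*r^2 - 84*r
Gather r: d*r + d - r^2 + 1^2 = d*r + d - r^2 + 1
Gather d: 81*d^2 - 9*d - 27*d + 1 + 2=81*d^2 - 36*d + 3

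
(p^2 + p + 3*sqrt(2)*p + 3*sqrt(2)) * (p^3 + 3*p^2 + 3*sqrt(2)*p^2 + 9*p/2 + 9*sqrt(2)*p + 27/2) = p^5 + 4*p^4 + 6*sqrt(2)*p^4 + 51*p^3/2 + 24*sqrt(2)*p^3 + 63*sqrt(2)*p^2/2 + 90*p^2 + 135*p/2 + 54*sqrt(2)*p + 81*sqrt(2)/2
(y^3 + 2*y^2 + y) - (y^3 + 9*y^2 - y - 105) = -7*y^2 + 2*y + 105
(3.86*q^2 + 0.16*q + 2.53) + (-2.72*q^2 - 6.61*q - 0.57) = 1.14*q^2 - 6.45*q + 1.96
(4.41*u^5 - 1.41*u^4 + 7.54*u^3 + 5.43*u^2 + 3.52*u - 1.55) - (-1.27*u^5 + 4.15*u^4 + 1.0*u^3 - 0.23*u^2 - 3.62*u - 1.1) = 5.68*u^5 - 5.56*u^4 + 6.54*u^3 + 5.66*u^2 + 7.14*u - 0.45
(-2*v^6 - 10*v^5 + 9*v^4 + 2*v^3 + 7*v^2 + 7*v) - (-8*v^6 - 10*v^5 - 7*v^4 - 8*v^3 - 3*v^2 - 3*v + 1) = 6*v^6 + 16*v^4 + 10*v^3 + 10*v^2 + 10*v - 1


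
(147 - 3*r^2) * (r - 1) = -3*r^3 + 3*r^2 + 147*r - 147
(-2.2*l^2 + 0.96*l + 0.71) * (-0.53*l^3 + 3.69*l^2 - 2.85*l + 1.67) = 1.166*l^5 - 8.6268*l^4 + 9.4361*l^3 - 3.7901*l^2 - 0.4203*l + 1.1857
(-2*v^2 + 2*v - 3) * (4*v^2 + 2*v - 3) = -8*v^4 + 4*v^3 - 2*v^2 - 12*v + 9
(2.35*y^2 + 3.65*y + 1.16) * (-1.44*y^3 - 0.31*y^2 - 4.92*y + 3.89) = -3.384*y^5 - 5.9845*y^4 - 14.3639*y^3 - 9.1761*y^2 + 8.4913*y + 4.5124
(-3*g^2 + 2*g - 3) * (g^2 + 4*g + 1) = -3*g^4 - 10*g^3 + 2*g^2 - 10*g - 3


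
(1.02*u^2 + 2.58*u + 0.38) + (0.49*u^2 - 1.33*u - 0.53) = 1.51*u^2 + 1.25*u - 0.15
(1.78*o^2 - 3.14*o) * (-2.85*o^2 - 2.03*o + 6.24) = -5.073*o^4 + 5.3356*o^3 + 17.4814*o^2 - 19.5936*o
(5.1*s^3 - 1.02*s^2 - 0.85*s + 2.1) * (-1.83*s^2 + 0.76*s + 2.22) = -9.333*s^5 + 5.7426*s^4 + 12.1023*s^3 - 6.7534*s^2 - 0.291*s + 4.662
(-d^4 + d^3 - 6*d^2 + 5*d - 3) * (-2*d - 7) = 2*d^5 + 5*d^4 + 5*d^3 + 32*d^2 - 29*d + 21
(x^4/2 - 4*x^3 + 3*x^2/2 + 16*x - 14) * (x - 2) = x^5/2 - 5*x^4 + 19*x^3/2 + 13*x^2 - 46*x + 28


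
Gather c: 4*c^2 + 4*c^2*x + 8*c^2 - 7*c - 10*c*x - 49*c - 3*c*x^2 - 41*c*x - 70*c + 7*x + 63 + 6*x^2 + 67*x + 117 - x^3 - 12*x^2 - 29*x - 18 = c^2*(4*x + 12) + c*(-3*x^2 - 51*x - 126) - x^3 - 6*x^2 + 45*x + 162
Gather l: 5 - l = 5 - l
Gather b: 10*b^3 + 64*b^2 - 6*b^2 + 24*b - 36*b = 10*b^3 + 58*b^2 - 12*b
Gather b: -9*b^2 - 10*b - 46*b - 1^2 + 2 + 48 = -9*b^2 - 56*b + 49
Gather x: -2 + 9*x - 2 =9*x - 4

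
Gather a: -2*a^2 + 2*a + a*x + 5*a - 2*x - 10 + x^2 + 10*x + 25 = -2*a^2 + a*(x + 7) + x^2 + 8*x + 15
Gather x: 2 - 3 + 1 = 0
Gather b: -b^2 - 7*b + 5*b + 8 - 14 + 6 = -b^2 - 2*b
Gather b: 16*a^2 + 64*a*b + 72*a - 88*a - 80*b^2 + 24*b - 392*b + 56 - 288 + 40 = 16*a^2 - 16*a - 80*b^2 + b*(64*a - 368) - 192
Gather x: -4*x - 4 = -4*x - 4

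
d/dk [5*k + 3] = 5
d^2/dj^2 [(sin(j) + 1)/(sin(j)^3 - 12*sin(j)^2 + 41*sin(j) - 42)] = (-4*sin(j)^7 + 27*sin(j)^6 + 158*sin(j)^5 - 1756*sin(j)^4 + 4136*sin(j)^3 + 227*sin(j)^2 - 9210*sin(j) + 5798)/(sin(j)^3 - 12*sin(j)^2 + 41*sin(j) - 42)^3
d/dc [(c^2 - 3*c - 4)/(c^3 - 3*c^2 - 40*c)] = (-c^4 + 6*c^3 - 37*c^2 - 24*c - 160)/(c^2*(c^4 - 6*c^3 - 71*c^2 + 240*c + 1600))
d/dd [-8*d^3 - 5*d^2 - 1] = 2*d*(-12*d - 5)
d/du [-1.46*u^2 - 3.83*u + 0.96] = -2.92*u - 3.83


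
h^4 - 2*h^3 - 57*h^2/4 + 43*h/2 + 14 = (h - 4)*(h - 2)*(h + 1/2)*(h + 7/2)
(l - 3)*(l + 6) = l^2 + 3*l - 18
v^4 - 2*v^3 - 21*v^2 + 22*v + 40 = (v - 5)*(v - 2)*(v + 1)*(v + 4)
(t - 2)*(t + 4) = t^2 + 2*t - 8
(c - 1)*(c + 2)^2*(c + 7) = c^4 + 10*c^3 + 21*c^2 - 4*c - 28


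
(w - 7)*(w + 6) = w^2 - w - 42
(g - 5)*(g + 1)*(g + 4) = g^3 - 21*g - 20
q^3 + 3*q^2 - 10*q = q*(q - 2)*(q + 5)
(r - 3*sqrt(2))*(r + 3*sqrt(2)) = r^2 - 18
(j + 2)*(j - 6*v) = j^2 - 6*j*v + 2*j - 12*v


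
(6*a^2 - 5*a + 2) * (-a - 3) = -6*a^3 - 13*a^2 + 13*a - 6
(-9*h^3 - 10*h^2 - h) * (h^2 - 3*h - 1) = -9*h^5 + 17*h^4 + 38*h^3 + 13*h^2 + h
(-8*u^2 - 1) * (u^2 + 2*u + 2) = -8*u^4 - 16*u^3 - 17*u^2 - 2*u - 2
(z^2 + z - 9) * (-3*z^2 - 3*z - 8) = -3*z^4 - 6*z^3 + 16*z^2 + 19*z + 72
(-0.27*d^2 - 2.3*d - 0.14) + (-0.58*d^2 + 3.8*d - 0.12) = -0.85*d^2 + 1.5*d - 0.26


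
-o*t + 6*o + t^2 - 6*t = (-o + t)*(t - 6)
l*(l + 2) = l^2 + 2*l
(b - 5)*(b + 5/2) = b^2 - 5*b/2 - 25/2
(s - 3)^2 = s^2 - 6*s + 9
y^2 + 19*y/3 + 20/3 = (y + 4/3)*(y + 5)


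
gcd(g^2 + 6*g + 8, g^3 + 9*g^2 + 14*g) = g + 2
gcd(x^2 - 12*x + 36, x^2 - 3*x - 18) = x - 6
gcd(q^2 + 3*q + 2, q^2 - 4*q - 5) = q + 1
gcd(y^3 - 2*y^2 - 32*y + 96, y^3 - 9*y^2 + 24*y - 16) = y^2 - 8*y + 16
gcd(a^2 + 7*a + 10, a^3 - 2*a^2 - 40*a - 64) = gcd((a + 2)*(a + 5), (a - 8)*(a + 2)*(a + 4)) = a + 2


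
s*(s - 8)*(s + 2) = s^3 - 6*s^2 - 16*s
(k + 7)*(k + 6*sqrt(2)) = k^2 + 7*k + 6*sqrt(2)*k + 42*sqrt(2)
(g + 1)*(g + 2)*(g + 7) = g^3 + 10*g^2 + 23*g + 14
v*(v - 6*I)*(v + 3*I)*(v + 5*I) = v^4 + 2*I*v^3 + 33*v^2 + 90*I*v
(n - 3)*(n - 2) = n^2 - 5*n + 6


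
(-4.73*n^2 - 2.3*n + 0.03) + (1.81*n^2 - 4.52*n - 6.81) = -2.92*n^2 - 6.82*n - 6.78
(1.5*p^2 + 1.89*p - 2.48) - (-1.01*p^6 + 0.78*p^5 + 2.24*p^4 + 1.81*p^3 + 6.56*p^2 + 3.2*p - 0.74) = 1.01*p^6 - 0.78*p^5 - 2.24*p^4 - 1.81*p^3 - 5.06*p^2 - 1.31*p - 1.74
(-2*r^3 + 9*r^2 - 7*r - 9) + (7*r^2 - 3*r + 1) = -2*r^3 + 16*r^2 - 10*r - 8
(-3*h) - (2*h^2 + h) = -2*h^2 - 4*h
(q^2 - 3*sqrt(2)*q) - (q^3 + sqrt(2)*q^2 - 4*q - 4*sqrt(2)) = -q^3 - sqrt(2)*q^2 + q^2 - 3*sqrt(2)*q + 4*q + 4*sqrt(2)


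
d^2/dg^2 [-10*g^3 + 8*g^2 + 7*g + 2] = 16 - 60*g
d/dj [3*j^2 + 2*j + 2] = 6*j + 2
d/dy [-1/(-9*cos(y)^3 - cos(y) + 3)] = (27*cos(y)^2 + 1)*sin(y)/(9*cos(y)^3 + cos(y) - 3)^2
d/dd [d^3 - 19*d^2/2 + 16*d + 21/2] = 3*d^2 - 19*d + 16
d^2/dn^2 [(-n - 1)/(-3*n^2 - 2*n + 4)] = 2*(4*(n + 1)*(3*n + 1)^2 - (9*n + 5)*(3*n^2 + 2*n - 4))/(3*n^2 + 2*n - 4)^3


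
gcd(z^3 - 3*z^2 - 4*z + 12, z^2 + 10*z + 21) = 1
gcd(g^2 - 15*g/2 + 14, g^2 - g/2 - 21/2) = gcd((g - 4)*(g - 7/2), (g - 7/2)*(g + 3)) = g - 7/2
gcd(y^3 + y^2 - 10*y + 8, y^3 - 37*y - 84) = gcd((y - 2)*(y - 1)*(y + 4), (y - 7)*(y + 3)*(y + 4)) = y + 4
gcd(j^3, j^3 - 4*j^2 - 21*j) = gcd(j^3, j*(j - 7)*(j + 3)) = j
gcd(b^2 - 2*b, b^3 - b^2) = b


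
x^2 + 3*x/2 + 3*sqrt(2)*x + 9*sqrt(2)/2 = (x + 3/2)*(x + 3*sqrt(2))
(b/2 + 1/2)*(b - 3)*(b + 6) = b^3/2 + 2*b^2 - 15*b/2 - 9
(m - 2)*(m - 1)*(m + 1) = m^3 - 2*m^2 - m + 2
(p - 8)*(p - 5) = p^2 - 13*p + 40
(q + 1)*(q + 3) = q^2 + 4*q + 3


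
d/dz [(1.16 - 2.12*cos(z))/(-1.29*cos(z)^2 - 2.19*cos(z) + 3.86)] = (2.7348*cos(z)^2 - 2.9928*cos(z) + 5.6428)*sin(z)/(1.6641*cos(z)^4 + 5.6502*cos(z)^3 - 5.1627*cos(z)^2 - 16.9068*cos(z) + 14.8996)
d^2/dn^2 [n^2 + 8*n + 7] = 2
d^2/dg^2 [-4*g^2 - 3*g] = -8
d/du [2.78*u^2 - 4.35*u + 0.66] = 5.56*u - 4.35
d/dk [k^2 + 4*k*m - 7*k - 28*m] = 2*k + 4*m - 7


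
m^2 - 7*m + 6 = (m - 6)*(m - 1)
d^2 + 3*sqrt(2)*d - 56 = (d - 4*sqrt(2))*(d + 7*sqrt(2))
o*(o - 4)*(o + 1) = o^3 - 3*o^2 - 4*o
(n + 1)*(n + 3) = n^2 + 4*n + 3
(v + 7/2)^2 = v^2 + 7*v + 49/4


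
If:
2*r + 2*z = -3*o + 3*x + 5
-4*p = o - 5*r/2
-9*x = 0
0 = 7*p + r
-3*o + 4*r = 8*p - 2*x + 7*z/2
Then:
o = 1505/871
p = -70/871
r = 490/871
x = 0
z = -570/871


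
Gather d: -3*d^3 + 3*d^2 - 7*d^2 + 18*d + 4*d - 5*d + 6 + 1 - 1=-3*d^3 - 4*d^2 + 17*d + 6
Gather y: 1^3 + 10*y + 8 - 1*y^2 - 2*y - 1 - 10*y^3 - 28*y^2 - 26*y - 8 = -10*y^3 - 29*y^2 - 18*y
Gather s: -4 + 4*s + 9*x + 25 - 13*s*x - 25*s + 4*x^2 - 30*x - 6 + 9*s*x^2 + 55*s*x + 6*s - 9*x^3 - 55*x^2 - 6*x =s*(9*x^2 + 42*x - 15) - 9*x^3 - 51*x^2 - 27*x + 15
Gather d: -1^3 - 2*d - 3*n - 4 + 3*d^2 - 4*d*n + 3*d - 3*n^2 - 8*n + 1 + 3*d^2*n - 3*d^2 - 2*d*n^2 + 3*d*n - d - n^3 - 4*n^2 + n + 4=3*d^2*n + d*(-2*n^2 - n) - n^3 - 7*n^2 - 10*n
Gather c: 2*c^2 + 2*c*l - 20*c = 2*c^2 + c*(2*l - 20)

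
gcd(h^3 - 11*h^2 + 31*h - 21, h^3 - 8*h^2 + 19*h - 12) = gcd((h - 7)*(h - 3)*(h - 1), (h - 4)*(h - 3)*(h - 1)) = h^2 - 4*h + 3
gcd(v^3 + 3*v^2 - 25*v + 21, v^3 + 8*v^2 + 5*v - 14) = v^2 + 6*v - 7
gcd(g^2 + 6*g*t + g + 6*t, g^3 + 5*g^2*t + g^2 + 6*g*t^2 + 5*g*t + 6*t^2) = g + 1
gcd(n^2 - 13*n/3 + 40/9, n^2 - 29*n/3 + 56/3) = n - 8/3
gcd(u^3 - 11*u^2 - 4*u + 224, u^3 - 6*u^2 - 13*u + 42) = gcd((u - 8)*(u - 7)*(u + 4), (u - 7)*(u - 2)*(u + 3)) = u - 7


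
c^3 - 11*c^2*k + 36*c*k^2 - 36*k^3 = (c - 6*k)*(c - 3*k)*(c - 2*k)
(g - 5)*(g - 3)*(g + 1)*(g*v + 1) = g^4*v - 7*g^3*v + g^3 + 7*g^2*v - 7*g^2 + 15*g*v + 7*g + 15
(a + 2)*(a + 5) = a^2 + 7*a + 10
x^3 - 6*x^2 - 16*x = x*(x - 8)*(x + 2)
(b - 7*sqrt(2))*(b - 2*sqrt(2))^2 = b^3 - 11*sqrt(2)*b^2 + 64*b - 56*sqrt(2)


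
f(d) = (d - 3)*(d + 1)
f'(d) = 2*d - 2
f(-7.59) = 69.79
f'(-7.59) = -17.18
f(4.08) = 5.49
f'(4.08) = 6.16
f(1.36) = -3.87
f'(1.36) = 0.72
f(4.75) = 10.06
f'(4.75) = 7.50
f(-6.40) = 50.76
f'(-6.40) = -14.80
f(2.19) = -2.58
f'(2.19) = 2.38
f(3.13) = 0.54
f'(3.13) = 4.26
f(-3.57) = 16.88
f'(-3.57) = -9.14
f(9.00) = 60.00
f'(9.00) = 16.00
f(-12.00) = 165.00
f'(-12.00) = -26.00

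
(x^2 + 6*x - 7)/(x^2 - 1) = (x + 7)/(x + 1)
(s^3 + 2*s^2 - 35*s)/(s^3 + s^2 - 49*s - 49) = s*(s - 5)/(s^2 - 6*s - 7)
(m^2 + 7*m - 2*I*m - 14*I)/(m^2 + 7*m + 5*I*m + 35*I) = (m - 2*I)/(m + 5*I)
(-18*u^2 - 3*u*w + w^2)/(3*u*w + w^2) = (-6*u + w)/w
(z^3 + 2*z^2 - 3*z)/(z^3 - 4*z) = (z^2 + 2*z - 3)/(z^2 - 4)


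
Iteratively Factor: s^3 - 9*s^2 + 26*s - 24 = (s - 4)*(s^2 - 5*s + 6) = (s - 4)*(s - 3)*(s - 2)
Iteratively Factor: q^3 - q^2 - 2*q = (q)*(q^2 - q - 2) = q*(q - 2)*(q + 1)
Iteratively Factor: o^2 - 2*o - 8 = (o - 4)*(o + 2)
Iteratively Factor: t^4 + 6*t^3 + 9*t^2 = (t + 3)*(t^3 + 3*t^2) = t*(t + 3)*(t^2 + 3*t) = t*(t + 3)^2*(t)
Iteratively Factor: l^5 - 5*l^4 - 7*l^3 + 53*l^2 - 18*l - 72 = (l - 3)*(l^4 - 2*l^3 - 13*l^2 + 14*l + 24) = (l - 3)*(l + 1)*(l^3 - 3*l^2 - 10*l + 24) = (l - 3)*(l - 2)*(l + 1)*(l^2 - l - 12) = (l - 3)*(l - 2)*(l + 1)*(l + 3)*(l - 4)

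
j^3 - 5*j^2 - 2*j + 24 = (j - 4)*(j - 3)*(j + 2)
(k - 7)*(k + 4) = k^2 - 3*k - 28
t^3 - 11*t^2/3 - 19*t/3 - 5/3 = (t - 5)*(t + 1/3)*(t + 1)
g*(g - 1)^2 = g^3 - 2*g^2 + g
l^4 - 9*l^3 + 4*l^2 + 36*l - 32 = (l - 8)*(l - 2)*(l - 1)*(l + 2)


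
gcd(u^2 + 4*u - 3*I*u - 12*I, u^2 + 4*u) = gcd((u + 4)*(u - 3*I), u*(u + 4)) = u + 4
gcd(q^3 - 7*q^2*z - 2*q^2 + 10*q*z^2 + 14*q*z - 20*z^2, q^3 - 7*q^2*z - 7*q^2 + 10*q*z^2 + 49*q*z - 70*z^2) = q^2 - 7*q*z + 10*z^2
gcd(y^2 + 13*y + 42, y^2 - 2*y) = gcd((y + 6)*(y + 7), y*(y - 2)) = 1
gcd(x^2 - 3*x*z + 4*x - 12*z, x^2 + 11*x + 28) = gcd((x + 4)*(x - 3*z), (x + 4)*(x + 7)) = x + 4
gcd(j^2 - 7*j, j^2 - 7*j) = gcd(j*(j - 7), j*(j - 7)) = j^2 - 7*j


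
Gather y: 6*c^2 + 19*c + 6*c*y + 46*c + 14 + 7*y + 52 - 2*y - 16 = 6*c^2 + 65*c + y*(6*c + 5) + 50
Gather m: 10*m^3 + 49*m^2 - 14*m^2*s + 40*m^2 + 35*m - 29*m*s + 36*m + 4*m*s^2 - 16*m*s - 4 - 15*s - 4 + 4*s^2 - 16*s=10*m^3 + m^2*(89 - 14*s) + m*(4*s^2 - 45*s + 71) + 4*s^2 - 31*s - 8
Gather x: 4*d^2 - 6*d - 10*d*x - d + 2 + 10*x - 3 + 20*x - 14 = 4*d^2 - 7*d + x*(30 - 10*d) - 15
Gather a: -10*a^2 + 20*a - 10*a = -10*a^2 + 10*a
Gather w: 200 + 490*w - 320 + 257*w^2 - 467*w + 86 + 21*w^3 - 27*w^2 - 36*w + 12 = 21*w^3 + 230*w^2 - 13*w - 22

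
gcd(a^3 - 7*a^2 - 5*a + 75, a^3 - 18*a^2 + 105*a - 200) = a^2 - 10*a + 25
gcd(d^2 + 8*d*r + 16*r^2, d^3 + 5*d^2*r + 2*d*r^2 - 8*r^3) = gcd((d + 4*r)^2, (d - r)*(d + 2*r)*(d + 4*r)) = d + 4*r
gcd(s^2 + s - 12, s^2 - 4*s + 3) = s - 3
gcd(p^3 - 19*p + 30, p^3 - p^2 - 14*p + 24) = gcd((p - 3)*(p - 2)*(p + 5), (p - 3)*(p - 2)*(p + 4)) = p^2 - 5*p + 6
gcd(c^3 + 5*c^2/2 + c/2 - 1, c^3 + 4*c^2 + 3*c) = c + 1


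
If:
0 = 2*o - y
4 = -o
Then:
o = -4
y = -8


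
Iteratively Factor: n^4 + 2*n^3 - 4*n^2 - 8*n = (n)*(n^3 + 2*n^2 - 4*n - 8) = n*(n + 2)*(n^2 - 4) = n*(n + 2)^2*(n - 2)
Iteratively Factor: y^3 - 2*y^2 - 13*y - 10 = (y - 5)*(y^2 + 3*y + 2) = (y - 5)*(y + 2)*(y + 1)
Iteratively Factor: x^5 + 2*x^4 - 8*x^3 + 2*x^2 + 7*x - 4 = (x + 1)*(x^4 + x^3 - 9*x^2 + 11*x - 4) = (x - 1)*(x + 1)*(x^3 + 2*x^2 - 7*x + 4) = (x - 1)*(x + 1)*(x + 4)*(x^2 - 2*x + 1) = (x - 1)^2*(x + 1)*(x + 4)*(x - 1)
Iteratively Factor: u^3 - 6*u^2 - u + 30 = (u - 3)*(u^2 - 3*u - 10) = (u - 3)*(u + 2)*(u - 5)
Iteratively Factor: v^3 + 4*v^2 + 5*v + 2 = (v + 1)*(v^2 + 3*v + 2) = (v + 1)*(v + 2)*(v + 1)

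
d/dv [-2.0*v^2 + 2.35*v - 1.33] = 2.35 - 4.0*v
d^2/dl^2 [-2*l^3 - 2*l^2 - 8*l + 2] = -12*l - 4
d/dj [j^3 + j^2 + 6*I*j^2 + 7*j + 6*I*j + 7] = 3*j^2 + j*(2 + 12*I) + 7 + 6*I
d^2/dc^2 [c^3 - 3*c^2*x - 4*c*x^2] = 6*c - 6*x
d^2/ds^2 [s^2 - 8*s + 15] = 2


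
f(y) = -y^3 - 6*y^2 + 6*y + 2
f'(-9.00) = -129.00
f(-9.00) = 191.00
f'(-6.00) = -30.00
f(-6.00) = -34.00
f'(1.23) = -13.30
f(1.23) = -1.56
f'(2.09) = -32.18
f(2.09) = -20.80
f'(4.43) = -106.03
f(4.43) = -176.11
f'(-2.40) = 17.52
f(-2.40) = -33.14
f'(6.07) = -177.37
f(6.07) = -406.30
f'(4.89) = -124.42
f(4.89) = -229.06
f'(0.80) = -5.52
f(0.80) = 2.45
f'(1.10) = -10.83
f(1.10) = 0.01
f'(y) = -3*y^2 - 12*y + 6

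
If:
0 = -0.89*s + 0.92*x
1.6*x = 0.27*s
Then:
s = 0.00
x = 0.00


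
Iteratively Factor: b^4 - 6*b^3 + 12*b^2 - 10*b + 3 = (b - 3)*(b^3 - 3*b^2 + 3*b - 1) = (b - 3)*(b - 1)*(b^2 - 2*b + 1) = (b - 3)*(b - 1)^2*(b - 1)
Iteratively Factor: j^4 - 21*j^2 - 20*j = (j + 1)*(j^3 - j^2 - 20*j) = (j - 5)*(j + 1)*(j^2 + 4*j) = (j - 5)*(j + 1)*(j + 4)*(j)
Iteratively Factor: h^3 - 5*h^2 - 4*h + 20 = (h - 5)*(h^2 - 4) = (h - 5)*(h + 2)*(h - 2)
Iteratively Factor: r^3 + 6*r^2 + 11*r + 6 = (r + 2)*(r^2 + 4*r + 3) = (r + 2)*(r + 3)*(r + 1)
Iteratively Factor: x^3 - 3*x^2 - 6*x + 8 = (x + 2)*(x^2 - 5*x + 4) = (x - 1)*(x + 2)*(x - 4)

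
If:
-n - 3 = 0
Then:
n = -3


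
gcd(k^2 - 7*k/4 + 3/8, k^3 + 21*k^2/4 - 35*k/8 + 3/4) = k - 1/4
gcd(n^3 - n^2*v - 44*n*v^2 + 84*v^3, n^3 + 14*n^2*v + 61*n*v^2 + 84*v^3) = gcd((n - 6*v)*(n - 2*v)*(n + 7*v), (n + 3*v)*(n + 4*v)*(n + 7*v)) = n + 7*v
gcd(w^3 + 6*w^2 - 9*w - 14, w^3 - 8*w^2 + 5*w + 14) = w^2 - w - 2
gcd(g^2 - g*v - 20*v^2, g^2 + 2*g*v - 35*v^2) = -g + 5*v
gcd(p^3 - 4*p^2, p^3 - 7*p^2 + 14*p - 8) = p - 4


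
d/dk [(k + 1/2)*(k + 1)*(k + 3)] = 3*k^2 + 9*k + 5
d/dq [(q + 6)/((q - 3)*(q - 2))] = (-q^2 - 12*q + 36)/(q^4 - 10*q^3 + 37*q^2 - 60*q + 36)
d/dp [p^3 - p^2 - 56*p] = 3*p^2 - 2*p - 56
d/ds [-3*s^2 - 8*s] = -6*s - 8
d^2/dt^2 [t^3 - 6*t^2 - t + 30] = 6*t - 12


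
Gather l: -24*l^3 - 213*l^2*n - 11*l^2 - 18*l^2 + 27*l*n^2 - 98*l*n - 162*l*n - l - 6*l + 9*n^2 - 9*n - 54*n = -24*l^3 + l^2*(-213*n - 29) + l*(27*n^2 - 260*n - 7) + 9*n^2 - 63*n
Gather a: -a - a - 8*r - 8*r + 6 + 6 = -2*a - 16*r + 12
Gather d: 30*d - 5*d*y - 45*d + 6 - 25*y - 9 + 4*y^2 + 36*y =d*(-5*y - 15) + 4*y^2 + 11*y - 3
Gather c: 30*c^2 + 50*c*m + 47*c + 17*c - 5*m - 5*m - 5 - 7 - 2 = 30*c^2 + c*(50*m + 64) - 10*m - 14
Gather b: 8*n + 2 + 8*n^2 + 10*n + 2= 8*n^2 + 18*n + 4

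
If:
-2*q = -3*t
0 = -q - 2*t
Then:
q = 0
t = 0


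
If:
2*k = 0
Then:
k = 0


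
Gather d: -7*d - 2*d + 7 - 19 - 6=-9*d - 18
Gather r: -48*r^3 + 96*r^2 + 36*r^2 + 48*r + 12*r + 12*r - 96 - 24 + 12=-48*r^3 + 132*r^2 + 72*r - 108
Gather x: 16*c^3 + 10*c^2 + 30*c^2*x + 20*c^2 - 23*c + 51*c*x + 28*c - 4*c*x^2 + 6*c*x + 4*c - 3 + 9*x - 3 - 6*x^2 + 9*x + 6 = 16*c^3 + 30*c^2 + 9*c + x^2*(-4*c - 6) + x*(30*c^2 + 57*c + 18)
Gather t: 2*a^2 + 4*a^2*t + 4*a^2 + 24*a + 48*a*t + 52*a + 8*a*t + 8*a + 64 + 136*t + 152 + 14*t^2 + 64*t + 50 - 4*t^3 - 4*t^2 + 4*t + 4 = 6*a^2 + 84*a - 4*t^3 + 10*t^2 + t*(4*a^2 + 56*a + 204) + 270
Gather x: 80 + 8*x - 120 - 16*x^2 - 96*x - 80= -16*x^2 - 88*x - 120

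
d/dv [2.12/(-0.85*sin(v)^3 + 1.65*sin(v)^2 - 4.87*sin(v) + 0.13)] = (5.406*sin(v)^2 - 6.996*sin(v) + 10.3244)*cos(v)/(0.85*sin(v)^3 - 1.65*sin(v)^2 + 4.87*sin(v) - 0.13)^2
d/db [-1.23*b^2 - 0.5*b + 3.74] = -2.46*b - 0.5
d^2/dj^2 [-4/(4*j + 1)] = -128/(4*j + 1)^3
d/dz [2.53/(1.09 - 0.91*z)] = 2.3023/(0.91*z - 1.09)^2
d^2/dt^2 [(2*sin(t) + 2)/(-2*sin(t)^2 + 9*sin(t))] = 2*(4*sin(t)^2 + 34*sin(t) - 62 + 57/sin(t) + 108/sin(t)^2 - 162/sin(t)^3)/(2*sin(t) - 9)^3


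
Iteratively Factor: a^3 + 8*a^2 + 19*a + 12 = (a + 4)*(a^2 + 4*a + 3) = (a + 1)*(a + 4)*(a + 3)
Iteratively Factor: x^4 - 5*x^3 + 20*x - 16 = (x - 2)*(x^3 - 3*x^2 - 6*x + 8) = (x - 4)*(x - 2)*(x^2 + x - 2) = (x - 4)*(x - 2)*(x + 2)*(x - 1)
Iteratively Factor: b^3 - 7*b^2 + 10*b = (b - 5)*(b^2 - 2*b) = (b - 5)*(b - 2)*(b)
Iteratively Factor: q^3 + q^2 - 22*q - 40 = (q + 4)*(q^2 - 3*q - 10) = (q - 5)*(q + 4)*(q + 2)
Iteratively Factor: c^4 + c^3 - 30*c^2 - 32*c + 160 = (c + 4)*(c^3 - 3*c^2 - 18*c + 40) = (c - 5)*(c + 4)*(c^2 + 2*c - 8) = (c - 5)*(c + 4)^2*(c - 2)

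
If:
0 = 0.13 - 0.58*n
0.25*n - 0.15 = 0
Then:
No Solution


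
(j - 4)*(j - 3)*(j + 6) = j^3 - j^2 - 30*j + 72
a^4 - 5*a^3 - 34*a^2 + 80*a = a*(a - 8)*(a - 2)*(a + 5)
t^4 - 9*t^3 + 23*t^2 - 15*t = t*(t - 5)*(t - 3)*(t - 1)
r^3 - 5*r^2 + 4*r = r*(r - 4)*(r - 1)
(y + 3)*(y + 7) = y^2 + 10*y + 21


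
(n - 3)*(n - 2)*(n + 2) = n^3 - 3*n^2 - 4*n + 12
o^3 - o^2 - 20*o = o*(o - 5)*(o + 4)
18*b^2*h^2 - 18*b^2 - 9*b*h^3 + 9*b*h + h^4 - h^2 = (-6*b + h)*(-3*b + h)*(h - 1)*(h + 1)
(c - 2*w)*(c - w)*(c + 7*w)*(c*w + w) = c^4*w + 4*c^3*w^2 + c^3*w - 19*c^2*w^3 + 4*c^2*w^2 + 14*c*w^4 - 19*c*w^3 + 14*w^4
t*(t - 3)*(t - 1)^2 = t^4 - 5*t^3 + 7*t^2 - 3*t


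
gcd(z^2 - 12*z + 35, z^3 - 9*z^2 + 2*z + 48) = 1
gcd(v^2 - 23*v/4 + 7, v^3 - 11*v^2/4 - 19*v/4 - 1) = v - 4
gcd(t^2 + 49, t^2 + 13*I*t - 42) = t + 7*I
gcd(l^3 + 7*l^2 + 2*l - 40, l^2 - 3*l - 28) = l + 4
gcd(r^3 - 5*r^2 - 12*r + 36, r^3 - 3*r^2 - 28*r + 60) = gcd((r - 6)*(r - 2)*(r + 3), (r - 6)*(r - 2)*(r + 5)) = r^2 - 8*r + 12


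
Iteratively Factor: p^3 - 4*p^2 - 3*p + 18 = (p + 2)*(p^2 - 6*p + 9) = (p - 3)*(p + 2)*(p - 3)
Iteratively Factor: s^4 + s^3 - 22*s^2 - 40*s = (s)*(s^3 + s^2 - 22*s - 40) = s*(s + 4)*(s^2 - 3*s - 10) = s*(s - 5)*(s + 4)*(s + 2)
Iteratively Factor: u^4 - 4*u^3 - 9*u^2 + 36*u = (u + 3)*(u^3 - 7*u^2 + 12*u) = (u - 3)*(u + 3)*(u^2 - 4*u) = (u - 4)*(u - 3)*(u + 3)*(u)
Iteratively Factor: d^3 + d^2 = (d)*(d^2 + d) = d^2*(d + 1)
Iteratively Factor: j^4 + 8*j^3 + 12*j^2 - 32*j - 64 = (j + 4)*(j^3 + 4*j^2 - 4*j - 16) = (j + 4)^2*(j^2 - 4) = (j + 2)*(j + 4)^2*(j - 2)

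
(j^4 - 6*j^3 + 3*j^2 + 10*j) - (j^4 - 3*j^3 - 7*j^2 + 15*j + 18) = -3*j^3 + 10*j^2 - 5*j - 18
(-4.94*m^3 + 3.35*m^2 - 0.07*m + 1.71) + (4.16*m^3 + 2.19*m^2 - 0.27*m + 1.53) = -0.78*m^3 + 5.54*m^2 - 0.34*m + 3.24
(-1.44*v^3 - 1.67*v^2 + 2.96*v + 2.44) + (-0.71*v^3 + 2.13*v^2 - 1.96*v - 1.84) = -2.15*v^3 + 0.46*v^2 + 1.0*v + 0.6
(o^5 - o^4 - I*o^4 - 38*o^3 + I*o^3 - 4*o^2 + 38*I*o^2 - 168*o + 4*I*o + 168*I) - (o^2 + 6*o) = o^5 - o^4 - I*o^4 - 38*o^3 + I*o^3 - 5*o^2 + 38*I*o^2 - 174*o + 4*I*o + 168*I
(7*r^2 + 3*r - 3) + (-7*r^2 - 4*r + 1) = -r - 2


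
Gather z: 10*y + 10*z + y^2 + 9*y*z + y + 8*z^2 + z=y^2 + 11*y + 8*z^2 + z*(9*y + 11)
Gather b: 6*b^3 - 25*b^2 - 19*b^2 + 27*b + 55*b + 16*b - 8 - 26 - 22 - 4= 6*b^3 - 44*b^2 + 98*b - 60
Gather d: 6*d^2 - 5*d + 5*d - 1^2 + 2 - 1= 6*d^2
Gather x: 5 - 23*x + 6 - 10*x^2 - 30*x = -10*x^2 - 53*x + 11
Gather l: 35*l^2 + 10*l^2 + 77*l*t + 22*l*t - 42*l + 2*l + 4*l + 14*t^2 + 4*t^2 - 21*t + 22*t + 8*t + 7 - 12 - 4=45*l^2 + l*(99*t - 36) + 18*t^2 + 9*t - 9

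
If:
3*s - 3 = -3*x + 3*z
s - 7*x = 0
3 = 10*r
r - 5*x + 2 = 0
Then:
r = 3/10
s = 161/50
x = 23/50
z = 67/25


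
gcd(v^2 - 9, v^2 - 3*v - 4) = 1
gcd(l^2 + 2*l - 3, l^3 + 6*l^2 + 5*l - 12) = l^2 + 2*l - 3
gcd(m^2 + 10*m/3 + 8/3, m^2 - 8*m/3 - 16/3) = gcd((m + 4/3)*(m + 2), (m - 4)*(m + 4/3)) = m + 4/3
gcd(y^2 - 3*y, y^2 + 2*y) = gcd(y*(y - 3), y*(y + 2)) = y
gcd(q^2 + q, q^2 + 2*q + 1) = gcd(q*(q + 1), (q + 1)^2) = q + 1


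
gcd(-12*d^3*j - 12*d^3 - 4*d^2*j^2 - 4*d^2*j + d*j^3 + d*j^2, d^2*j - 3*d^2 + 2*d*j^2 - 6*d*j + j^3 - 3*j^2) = 1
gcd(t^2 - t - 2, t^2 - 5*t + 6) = t - 2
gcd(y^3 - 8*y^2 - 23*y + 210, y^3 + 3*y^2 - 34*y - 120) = y^2 - y - 30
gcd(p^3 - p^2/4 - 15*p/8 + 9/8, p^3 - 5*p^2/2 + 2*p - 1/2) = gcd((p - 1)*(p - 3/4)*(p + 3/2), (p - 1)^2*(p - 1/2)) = p - 1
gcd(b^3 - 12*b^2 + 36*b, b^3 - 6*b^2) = b^2 - 6*b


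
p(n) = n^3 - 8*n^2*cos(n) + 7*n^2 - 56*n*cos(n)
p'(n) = 8*n^2*sin(n) + 3*n^2 + 56*n*sin(n) - 16*n*cos(n) + 14*n - 56*cos(n)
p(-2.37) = -36.92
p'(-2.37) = 57.84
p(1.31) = -8.20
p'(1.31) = 87.79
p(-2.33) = -34.57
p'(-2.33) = 59.70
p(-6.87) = 12.09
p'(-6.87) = 94.27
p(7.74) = 779.23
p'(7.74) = 1174.41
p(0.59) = -27.13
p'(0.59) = -25.14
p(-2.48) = -42.96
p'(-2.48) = 51.70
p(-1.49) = 17.53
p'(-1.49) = 48.67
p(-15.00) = -1070.70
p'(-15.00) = -299.06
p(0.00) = 0.00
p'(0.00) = -56.00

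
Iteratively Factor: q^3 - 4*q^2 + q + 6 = (q + 1)*(q^2 - 5*q + 6) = (q - 2)*(q + 1)*(q - 3)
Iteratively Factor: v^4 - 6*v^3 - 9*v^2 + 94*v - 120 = (v - 3)*(v^3 - 3*v^2 - 18*v + 40) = (v - 5)*(v - 3)*(v^2 + 2*v - 8) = (v - 5)*(v - 3)*(v + 4)*(v - 2)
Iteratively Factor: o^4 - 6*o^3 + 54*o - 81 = (o - 3)*(o^3 - 3*o^2 - 9*o + 27) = (o - 3)^2*(o^2 - 9) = (o - 3)^3*(o + 3)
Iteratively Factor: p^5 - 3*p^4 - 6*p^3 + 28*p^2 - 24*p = (p - 2)*(p^4 - p^3 - 8*p^2 + 12*p) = (p - 2)^2*(p^3 + p^2 - 6*p) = (p - 2)^2*(p + 3)*(p^2 - 2*p) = p*(p - 2)^2*(p + 3)*(p - 2)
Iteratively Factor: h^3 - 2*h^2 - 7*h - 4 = (h + 1)*(h^2 - 3*h - 4) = (h - 4)*(h + 1)*(h + 1)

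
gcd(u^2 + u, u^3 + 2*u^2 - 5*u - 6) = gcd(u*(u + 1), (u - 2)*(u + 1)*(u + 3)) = u + 1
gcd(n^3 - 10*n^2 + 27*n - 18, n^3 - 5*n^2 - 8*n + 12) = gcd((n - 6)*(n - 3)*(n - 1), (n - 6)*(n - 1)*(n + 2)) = n^2 - 7*n + 6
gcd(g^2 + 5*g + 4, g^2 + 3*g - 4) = g + 4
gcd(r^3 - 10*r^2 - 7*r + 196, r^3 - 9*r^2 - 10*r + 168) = r^2 - 3*r - 28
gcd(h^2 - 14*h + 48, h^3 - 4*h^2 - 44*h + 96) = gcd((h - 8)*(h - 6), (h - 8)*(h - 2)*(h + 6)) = h - 8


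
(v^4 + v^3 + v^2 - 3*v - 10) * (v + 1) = v^5 + 2*v^4 + 2*v^3 - 2*v^2 - 13*v - 10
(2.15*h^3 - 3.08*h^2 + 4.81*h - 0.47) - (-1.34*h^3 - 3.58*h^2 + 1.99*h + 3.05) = 3.49*h^3 + 0.5*h^2 + 2.82*h - 3.52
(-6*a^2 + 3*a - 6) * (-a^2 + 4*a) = 6*a^4 - 27*a^3 + 18*a^2 - 24*a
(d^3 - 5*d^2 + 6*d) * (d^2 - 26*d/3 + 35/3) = d^5 - 41*d^4/3 + 61*d^3 - 331*d^2/3 + 70*d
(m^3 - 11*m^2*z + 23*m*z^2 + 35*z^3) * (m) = m^4 - 11*m^3*z + 23*m^2*z^2 + 35*m*z^3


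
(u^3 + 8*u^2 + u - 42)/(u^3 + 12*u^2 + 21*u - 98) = (u + 3)/(u + 7)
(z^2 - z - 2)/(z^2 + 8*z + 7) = (z - 2)/(z + 7)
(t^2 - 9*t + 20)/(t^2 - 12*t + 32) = (t - 5)/(t - 8)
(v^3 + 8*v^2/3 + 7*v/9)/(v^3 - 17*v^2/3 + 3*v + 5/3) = v*(3*v + 7)/(3*(v^2 - 6*v + 5))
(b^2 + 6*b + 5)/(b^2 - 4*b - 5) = (b + 5)/(b - 5)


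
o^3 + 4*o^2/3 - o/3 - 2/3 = (o - 2/3)*(o + 1)^2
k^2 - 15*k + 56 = (k - 8)*(k - 7)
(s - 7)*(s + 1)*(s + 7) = s^3 + s^2 - 49*s - 49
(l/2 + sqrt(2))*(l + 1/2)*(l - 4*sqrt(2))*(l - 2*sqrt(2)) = l^4/2 - 2*sqrt(2)*l^3 + l^3/4 - 4*l^2 - sqrt(2)*l^2 - 2*l + 16*sqrt(2)*l + 8*sqrt(2)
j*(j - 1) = j^2 - j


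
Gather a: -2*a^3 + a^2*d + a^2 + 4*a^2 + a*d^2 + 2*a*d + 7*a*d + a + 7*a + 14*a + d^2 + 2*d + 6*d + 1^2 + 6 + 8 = -2*a^3 + a^2*(d + 5) + a*(d^2 + 9*d + 22) + d^2 + 8*d + 15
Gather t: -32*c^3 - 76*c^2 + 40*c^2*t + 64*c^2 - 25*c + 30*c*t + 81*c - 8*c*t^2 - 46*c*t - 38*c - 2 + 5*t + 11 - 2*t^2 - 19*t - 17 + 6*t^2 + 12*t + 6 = -32*c^3 - 12*c^2 + 18*c + t^2*(4 - 8*c) + t*(40*c^2 - 16*c - 2) - 2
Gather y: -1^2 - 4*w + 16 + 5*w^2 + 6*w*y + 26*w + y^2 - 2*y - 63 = 5*w^2 + 22*w + y^2 + y*(6*w - 2) - 48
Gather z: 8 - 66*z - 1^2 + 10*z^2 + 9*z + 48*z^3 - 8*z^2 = 48*z^3 + 2*z^2 - 57*z + 7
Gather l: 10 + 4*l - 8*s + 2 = 4*l - 8*s + 12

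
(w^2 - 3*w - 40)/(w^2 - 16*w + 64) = (w + 5)/(w - 8)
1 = 1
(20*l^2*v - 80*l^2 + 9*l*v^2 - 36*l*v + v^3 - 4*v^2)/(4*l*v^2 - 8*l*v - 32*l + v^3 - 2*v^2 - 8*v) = (5*l + v)/(v + 2)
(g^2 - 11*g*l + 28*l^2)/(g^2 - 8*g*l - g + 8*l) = (g^2 - 11*g*l + 28*l^2)/(g^2 - 8*g*l - g + 8*l)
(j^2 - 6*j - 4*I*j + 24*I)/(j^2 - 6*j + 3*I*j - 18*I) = (j - 4*I)/(j + 3*I)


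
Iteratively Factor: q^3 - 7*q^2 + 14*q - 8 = (q - 1)*(q^2 - 6*q + 8) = (q - 2)*(q - 1)*(q - 4)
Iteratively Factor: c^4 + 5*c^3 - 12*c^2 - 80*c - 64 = (c + 4)*(c^3 + c^2 - 16*c - 16) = (c + 1)*(c + 4)*(c^2 - 16) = (c + 1)*(c + 4)^2*(c - 4)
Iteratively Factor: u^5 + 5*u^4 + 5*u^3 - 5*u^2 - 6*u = (u + 3)*(u^4 + 2*u^3 - u^2 - 2*u) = (u - 1)*(u + 3)*(u^3 + 3*u^2 + 2*u) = u*(u - 1)*(u + 3)*(u^2 + 3*u + 2) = u*(u - 1)*(u + 2)*(u + 3)*(u + 1)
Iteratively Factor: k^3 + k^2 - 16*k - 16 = (k + 1)*(k^2 - 16) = (k - 4)*(k + 1)*(k + 4)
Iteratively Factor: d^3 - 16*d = (d - 4)*(d^2 + 4*d) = (d - 4)*(d + 4)*(d)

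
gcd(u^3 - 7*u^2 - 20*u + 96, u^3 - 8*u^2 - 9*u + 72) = u^2 - 11*u + 24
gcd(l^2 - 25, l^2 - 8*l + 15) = l - 5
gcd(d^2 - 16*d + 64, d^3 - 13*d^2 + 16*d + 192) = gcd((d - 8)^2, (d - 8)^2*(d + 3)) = d^2 - 16*d + 64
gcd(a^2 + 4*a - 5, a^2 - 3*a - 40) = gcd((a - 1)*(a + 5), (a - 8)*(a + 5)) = a + 5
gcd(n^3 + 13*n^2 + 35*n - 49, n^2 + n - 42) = n + 7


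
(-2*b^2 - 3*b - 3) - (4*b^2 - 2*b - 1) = -6*b^2 - b - 2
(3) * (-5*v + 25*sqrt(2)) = -15*v + 75*sqrt(2)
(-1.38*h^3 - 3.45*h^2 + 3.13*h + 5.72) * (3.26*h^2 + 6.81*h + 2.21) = -4.4988*h^5 - 20.6448*h^4 - 16.3405*h^3 + 32.338*h^2 + 45.8705*h + 12.6412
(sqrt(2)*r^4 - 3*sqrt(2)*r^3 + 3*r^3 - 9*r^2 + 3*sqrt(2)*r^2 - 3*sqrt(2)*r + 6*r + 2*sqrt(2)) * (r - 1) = sqrt(2)*r^5 - 4*sqrt(2)*r^4 + 3*r^4 - 12*r^3 + 6*sqrt(2)*r^3 - 6*sqrt(2)*r^2 + 15*r^2 - 6*r + 5*sqrt(2)*r - 2*sqrt(2)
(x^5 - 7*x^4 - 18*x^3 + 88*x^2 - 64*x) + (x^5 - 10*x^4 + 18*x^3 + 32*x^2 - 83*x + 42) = 2*x^5 - 17*x^4 + 120*x^2 - 147*x + 42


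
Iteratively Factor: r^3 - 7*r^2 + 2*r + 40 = (r + 2)*(r^2 - 9*r + 20) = (r - 5)*(r + 2)*(r - 4)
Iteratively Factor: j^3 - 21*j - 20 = (j - 5)*(j^2 + 5*j + 4) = (j - 5)*(j + 4)*(j + 1)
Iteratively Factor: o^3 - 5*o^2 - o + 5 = (o + 1)*(o^2 - 6*o + 5) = (o - 5)*(o + 1)*(o - 1)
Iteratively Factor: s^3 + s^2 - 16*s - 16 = (s + 4)*(s^2 - 3*s - 4) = (s + 1)*(s + 4)*(s - 4)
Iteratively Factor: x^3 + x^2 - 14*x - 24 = (x + 3)*(x^2 - 2*x - 8) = (x - 4)*(x + 3)*(x + 2)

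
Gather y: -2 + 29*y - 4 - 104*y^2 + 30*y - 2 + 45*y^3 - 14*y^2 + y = 45*y^3 - 118*y^2 + 60*y - 8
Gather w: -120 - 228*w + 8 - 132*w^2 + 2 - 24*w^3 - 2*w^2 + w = -24*w^3 - 134*w^2 - 227*w - 110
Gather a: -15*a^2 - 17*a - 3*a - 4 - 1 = -15*a^2 - 20*a - 5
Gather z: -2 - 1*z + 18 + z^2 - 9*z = z^2 - 10*z + 16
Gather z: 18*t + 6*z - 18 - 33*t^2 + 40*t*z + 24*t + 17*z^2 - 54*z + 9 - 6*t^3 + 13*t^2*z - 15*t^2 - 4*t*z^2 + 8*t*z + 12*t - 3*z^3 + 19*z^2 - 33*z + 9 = -6*t^3 - 48*t^2 + 54*t - 3*z^3 + z^2*(36 - 4*t) + z*(13*t^2 + 48*t - 81)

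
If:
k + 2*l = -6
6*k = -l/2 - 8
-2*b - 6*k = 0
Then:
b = 78/23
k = -26/23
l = -56/23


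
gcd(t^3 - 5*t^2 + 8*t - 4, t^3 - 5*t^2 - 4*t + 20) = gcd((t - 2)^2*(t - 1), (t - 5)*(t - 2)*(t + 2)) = t - 2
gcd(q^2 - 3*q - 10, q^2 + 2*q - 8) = 1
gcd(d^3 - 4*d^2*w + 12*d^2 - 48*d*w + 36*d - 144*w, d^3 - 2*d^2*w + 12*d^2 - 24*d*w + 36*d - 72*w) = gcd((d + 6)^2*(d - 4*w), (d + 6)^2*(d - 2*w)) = d^2 + 12*d + 36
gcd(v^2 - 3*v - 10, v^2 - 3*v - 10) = v^2 - 3*v - 10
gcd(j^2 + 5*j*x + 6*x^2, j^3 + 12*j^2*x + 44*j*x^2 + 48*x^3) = j + 2*x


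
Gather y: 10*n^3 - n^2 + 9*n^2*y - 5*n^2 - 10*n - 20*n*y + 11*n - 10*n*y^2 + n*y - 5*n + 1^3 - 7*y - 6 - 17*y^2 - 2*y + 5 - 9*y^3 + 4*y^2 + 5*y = 10*n^3 - 6*n^2 - 4*n - 9*y^3 + y^2*(-10*n - 13) + y*(9*n^2 - 19*n - 4)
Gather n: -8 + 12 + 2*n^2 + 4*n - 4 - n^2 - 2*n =n^2 + 2*n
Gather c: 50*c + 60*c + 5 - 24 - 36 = 110*c - 55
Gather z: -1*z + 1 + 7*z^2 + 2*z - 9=7*z^2 + z - 8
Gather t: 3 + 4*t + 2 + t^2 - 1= t^2 + 4*t + 4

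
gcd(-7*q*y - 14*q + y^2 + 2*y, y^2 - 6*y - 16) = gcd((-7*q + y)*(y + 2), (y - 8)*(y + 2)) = y + 2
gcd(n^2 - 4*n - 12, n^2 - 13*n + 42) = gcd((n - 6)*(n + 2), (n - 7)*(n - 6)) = n - 6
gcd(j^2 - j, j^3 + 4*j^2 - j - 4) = j - 1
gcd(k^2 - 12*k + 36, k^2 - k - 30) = k - 6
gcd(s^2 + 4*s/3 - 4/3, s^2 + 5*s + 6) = s + 2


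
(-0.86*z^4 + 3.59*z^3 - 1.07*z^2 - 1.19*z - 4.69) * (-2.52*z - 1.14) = 2.1672*z^5 - 8.0664*z^4 - 1.3962*z^3 + 4.2186*z^2 + 13.1754*z + 5.3466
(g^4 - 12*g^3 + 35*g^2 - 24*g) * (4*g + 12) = 4*g^5 - 36*g^4 - 4*g^3 + 324*g^2 - 288*g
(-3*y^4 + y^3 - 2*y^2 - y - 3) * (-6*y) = 18*y^5 - 6*y^4 + 12*y^3 + 6*y^2 + 18*y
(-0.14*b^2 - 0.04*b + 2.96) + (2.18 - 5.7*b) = -0.14*b^2 - 5.74*b + 5.14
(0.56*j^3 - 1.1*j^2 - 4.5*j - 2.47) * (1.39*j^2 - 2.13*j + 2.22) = 0.7784*j^5 - 2.7218*j^4 - 2.6688*j^3 + 3.7097*j^2 - 4.7289*j - 5.4834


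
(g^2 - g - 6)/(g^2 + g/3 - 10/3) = 3*(g - 3)/(3*g - 5)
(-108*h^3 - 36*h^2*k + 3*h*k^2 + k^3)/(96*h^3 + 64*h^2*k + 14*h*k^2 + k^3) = (-18*h^2 - 3*h*k + k^2)/(16*h^2 + 8*h*k + k^2)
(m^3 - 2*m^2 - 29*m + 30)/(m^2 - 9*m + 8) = (m^2 - m - 30)/(m - 8)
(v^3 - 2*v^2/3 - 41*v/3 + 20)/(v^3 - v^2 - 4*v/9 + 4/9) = 3*(3*v^3 - 2*v^2 - 41*v + 60)/(9*v^3 - 9*v^2 - 4*v + 4)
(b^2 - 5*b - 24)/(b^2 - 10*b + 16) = (b + 3)/(b - 2)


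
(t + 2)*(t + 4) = t^2 + 6*t + 8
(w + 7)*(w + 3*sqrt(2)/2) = w^2 + 3*sqrt(2)*w/2 + 7*w + 21*sqrt(2)/2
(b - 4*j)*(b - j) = b^2 - 5*b*j + 4*j^2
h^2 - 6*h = h*(h - 6)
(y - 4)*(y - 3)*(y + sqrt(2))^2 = y^4 - 7*y^3 + 2*sqrt(2)*y^3 - 14*sqrt(2)*y^2 + 14*y^2 - 14*y + 24*sqrt(2)*y + 24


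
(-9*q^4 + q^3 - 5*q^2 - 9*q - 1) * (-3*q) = 27*q^5 - 3*q^4 + 15*q^3 + 27*q^2 + 3*q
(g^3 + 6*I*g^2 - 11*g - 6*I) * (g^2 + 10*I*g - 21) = g^5 + 16*I*g^4 - 92*g^3 - 242*I*g^2 + 291*g + 126*I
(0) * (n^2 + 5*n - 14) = 0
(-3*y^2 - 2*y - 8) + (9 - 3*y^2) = -6*y^2 - 2*y + 1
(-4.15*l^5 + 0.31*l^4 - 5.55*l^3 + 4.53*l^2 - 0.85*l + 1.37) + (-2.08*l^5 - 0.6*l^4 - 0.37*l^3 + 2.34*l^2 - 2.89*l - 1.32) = -6.23*l^5 - 0.29*l^4 - 5.92*l^3 + 6.87*l^2 - 3.74*l + 0.05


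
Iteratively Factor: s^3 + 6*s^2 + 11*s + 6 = (s + 2)*(s^2 + 4*s + 3) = (s + 1)*(s + 2)*(s + 3)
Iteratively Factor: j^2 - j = (j)*(j - 1)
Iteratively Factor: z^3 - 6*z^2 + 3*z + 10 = (z + 1)*(z^2 - 7*z + 10) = (z - 2)*(z + 1)*(z - 5)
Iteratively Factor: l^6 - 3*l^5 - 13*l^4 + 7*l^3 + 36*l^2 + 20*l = (l - 5)*(l^5 + 2*l^4 - 3*l^3 - 8*l^2 - 4*l) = (l - 5)*(l + 1)*(l^4 + l^3 - 4*l^2 - 4*l) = (l - 5)*(l + 1)^2*(l^3 - 4*l) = (l - 5)*(l - 2)*(l + 1)^2*(l^2 + 2*l) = (l - 5)*(l - 2)*(l + 1)^2*(l + 2)*(l)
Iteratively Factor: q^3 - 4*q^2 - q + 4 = (q - 1)*(q^2 - 3*q - 4) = (q - 4)*(q - 1)*(q + 1)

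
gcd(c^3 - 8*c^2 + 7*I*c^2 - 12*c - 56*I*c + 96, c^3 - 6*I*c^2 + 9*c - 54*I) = c + 3*I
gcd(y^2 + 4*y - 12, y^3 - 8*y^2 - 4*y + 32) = y - 2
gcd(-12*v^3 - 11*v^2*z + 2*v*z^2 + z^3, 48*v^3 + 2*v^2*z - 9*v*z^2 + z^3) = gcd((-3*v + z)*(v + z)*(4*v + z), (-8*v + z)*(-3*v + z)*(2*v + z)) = -3*v + z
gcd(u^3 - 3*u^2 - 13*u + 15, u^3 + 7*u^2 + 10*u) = 1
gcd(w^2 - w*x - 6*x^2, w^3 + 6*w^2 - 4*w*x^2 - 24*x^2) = w + 2*x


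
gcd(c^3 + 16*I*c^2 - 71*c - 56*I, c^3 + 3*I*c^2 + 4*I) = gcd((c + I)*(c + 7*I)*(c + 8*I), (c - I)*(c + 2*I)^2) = 1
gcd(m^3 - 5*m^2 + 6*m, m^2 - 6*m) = m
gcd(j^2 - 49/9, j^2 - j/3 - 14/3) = j - 7/3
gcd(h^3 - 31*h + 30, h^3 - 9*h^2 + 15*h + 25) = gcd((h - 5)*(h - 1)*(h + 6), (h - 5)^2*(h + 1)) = h - 5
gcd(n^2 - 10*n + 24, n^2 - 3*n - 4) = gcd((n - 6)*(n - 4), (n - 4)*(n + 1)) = n - 4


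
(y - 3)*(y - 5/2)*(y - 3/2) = y^3 - 7*y^2 + 63*y/4 - 45/4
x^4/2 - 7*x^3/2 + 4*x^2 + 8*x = x*(x/2 + 1/2)*(x - 4)^2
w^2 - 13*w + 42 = (w - 7)*(w - 6)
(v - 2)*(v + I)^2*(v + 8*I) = v^4 - 2*v^3 + 10*I*v^3 - 17*v^2 - 20*I*v^2 + 34*v - 8*I*v + 16*I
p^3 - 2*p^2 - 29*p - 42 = (p - 7)*(p + 2)*(p + 3)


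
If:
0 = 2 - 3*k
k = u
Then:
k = 2/3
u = 2/3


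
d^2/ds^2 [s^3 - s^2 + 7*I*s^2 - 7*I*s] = 6*s - 2 + 14*I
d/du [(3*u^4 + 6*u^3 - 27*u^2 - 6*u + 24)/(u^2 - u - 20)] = 3*(2*u^3 - 17*u^2 + 20*u + 3)/(u^2 - 10*u + 25)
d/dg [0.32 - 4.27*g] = -4.27000000000000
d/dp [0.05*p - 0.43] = 0.0500000000000000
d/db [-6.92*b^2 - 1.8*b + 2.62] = -13.84*b - 1.8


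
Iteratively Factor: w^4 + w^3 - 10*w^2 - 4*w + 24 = (w - 2)*(w^3 + 3*w^2 - 4*w - 12) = (w - 2)*(w + 2)*(w^2 + w - 6) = (w - 2)^2*(w + 2)*(w + 3)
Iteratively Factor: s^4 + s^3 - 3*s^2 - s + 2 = (s + 2)*(s^3 - s^2 - s + 1) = (s + 1)*(s + 2)*(s^2 - 2*s + 1) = (s - 1)*(s + 1)*(s + 2)*(s - 1)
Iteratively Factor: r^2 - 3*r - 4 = (r + 1)*(r - 4)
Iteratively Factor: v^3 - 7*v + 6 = (v + 3)*(v^2 - 3*v + 2) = (v - 1)*(v + 3)*(v - 2)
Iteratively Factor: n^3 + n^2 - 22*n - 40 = (n - 5)*(n^2 + 6*n + 8) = (n - 5)*(n + 4)*(n + 2)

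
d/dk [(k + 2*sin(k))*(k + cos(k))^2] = (k + cos(k))*(-2*(k + 2*sin(k))*(sin(k) - 1) + (k + cos(k))*(2*cos(k) + 1))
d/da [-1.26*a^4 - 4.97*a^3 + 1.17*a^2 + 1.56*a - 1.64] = -5.04*a^3 - 14.91*a^2 + 2.34*a + 1.56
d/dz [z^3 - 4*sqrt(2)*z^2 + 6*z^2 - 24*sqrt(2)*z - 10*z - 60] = 3*z^2 - 8*sqrt(2)*z + 12*z - 24*sqrt(2) - 10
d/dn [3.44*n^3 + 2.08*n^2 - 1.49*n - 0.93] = 10.32*n^2 + 4.16*n - 1.49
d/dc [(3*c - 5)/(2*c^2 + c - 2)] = (6*c^2 + 3*c - (3*c - 5)*(4*c + 1) - 6)/(2*c^2 + c - 2)^2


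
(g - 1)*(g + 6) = g^2 + 5*g - 6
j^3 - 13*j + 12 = (j - 3)*(j - 1)*(j + 4)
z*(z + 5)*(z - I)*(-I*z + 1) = -I*z^4 - 5*I*z^3 - I*z^2 - 5*I*z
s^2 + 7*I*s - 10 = (s + 2*I)*(s + 5*I)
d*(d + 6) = d^2 + 6*d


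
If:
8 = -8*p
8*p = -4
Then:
No Solution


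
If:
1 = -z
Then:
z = -1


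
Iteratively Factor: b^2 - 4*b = (b - 4)*(b)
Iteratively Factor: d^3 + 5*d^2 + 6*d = (d + 2)*(d^2 + 3*d) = d*(d + 2)*(d + 3)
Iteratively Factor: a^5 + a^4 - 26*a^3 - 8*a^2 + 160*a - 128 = (a - 2)*(a^4 + 3*a^3 - 20*a^2 - 48*a + 64) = (a - 2)*(a + 4)*(a^3 - a^2 - 16*a + 16) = (a - 2)*(a - 1)*(a + 4)*(a^2 - 16) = (a - 2)*(a - 1)*(a + 4)^2*(a - 4)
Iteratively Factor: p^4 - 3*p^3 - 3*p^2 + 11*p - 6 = (p - 1)*(p^3 - 2*p^2 - 5*p + 6) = (p - 1)^2*(p^2 - p - 6) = (p - 1)^2*(p + 2)*(p - 3)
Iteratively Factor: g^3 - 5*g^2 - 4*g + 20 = (g - 5)*(g^2 - 4) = (g - 5)*(g + 2)*(g - 2)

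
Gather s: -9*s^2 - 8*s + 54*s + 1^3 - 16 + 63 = -9*s^2 + 46*s + 48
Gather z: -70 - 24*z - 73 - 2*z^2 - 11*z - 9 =-2*z^2 - 35*z - 152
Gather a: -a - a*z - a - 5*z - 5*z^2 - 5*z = a*(-z - 2) - 5*z^2 - 10*z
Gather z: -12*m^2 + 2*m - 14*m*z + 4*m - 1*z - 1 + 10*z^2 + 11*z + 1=-12*m^2 + 6*m + 10*z^2 + z*(10 - 14*m)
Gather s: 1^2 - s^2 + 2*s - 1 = -s^2 + 2*s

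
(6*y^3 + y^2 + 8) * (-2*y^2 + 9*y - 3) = -12*y^5 + 52*y^4 - 9*y^3 - 19*y^2 + 72*y - 24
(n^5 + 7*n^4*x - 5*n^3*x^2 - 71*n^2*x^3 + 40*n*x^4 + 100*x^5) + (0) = n^5 + 7*n^4*x - 5*n^3*x^2 - 71*n^2*x^3 + 40*n*x^4 + 100*x^5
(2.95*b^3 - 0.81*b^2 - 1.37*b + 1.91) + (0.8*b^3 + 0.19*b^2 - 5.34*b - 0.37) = 3.75*b^3 - 0.62*b^2 - 6.71*b + 1.54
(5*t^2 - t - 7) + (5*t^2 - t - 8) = 10*t^2 - 2*t - 15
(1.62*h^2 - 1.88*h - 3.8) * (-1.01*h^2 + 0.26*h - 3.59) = -1.6362*h^4 + 2.32*h^3 - 2.4666*h^2 + 5.7612*h + 13.642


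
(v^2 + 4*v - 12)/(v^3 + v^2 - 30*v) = (v - 2)/(v*(v - 5))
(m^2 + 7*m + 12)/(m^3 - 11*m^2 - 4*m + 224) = (m + 3)/(m^2 - 15*m + 56)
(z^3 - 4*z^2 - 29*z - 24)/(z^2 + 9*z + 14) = (z^3 - 4*z^2 - 29*z - 24)/(z^2 + 9*z + 14)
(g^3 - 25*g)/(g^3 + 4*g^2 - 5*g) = (g - 5)/(g - 1)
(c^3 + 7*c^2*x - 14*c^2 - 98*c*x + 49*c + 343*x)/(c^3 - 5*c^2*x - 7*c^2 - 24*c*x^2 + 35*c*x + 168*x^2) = (-c^2 - 7*c*x + 7*c + 49*x)/(-c^2 + 5*c*x + 24*x^2)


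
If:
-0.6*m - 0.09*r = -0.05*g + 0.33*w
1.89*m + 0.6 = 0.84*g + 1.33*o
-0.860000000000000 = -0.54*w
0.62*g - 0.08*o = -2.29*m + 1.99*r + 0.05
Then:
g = 2.71919888791639*r + 2.33878914623393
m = 0.0765999073263657*r - 0.681026830406432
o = -1.60853627143078*r - 1.99377713707117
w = 1.59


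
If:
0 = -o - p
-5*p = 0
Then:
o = 0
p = 0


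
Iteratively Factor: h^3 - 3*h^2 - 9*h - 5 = (h - 5)*(h^2 + 2*h + 1) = (h - 5)*(h + 1)*(h + 1)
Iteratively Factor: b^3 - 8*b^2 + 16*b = (b - 4)*(b^2 - 4*b) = b*(b - 4)*(b - 4)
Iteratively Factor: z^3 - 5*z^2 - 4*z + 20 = (z - 2)*(z^2 - 3*z - 10) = (z - 5)*(z - 2)*(z + 2)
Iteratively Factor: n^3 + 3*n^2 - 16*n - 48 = (n + 4)*(n^2 - n - 12) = (n + 3)*(n + 4)*(n - 4)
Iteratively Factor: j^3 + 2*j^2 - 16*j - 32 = (j + 2)*(j^2 - 16) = (j + 2)*(j + 4)*(j - 4)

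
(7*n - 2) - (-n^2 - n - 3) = n^2 + 8*n + 1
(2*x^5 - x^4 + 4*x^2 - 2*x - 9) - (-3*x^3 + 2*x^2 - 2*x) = 2*x^5 - x^4 + 3*x^3 + 2*x^2 - 9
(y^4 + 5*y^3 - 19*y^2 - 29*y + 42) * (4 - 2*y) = -2*y^5 - 6*y^4 + 58*y^3 - 18*y^2 - 200*y + 168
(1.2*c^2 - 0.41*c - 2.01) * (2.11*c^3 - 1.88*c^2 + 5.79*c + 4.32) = 2.532*c^5 - 3.1211*c^4 + 3.4777*c^3 + 6.5889*c^2 - 13.4091*c - 8.6832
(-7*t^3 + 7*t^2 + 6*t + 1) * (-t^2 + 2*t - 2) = 7*t^5 - 21*t^4 + 22*t^3 - 3*t^2 - 10*t - 2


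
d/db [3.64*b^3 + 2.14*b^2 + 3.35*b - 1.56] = 10.92*b^2 + 4.28*b + 3.35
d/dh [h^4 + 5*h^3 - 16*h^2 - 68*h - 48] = 4*h^3 + 15*h^2 - 32*h - 68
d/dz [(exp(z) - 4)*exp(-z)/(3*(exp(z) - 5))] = (-exp(2*z) + 8*exp(z) - 20)*exp(-z)/(3*(exp(2*z) - 10*exp(z) + 25))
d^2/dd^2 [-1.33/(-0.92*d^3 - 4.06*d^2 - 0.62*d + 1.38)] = (-(7.3416*d + 10.7996)*(0.92*d^3 + 4.06*d^2 + 0.62*d - 1.38) + 1.33*(2.76*d^2 + 8.12*d + 0.62)*(5.52*d^2 + 16.24*d + 1.24))/(0.92*d^3 + 4.06*d^2 + 0.62*d - 1.38)^3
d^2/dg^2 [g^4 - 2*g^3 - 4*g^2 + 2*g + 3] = 12*g^2 - 12*g - 8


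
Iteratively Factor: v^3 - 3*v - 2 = (v + 1)*(v^2 - v - 2) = (v + 1)^2*(v - 2)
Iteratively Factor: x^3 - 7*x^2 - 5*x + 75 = (x - 5)*(x^2 - 2*x - 15) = (x - 5)^2*(x + 3)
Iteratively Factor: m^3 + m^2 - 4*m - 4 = (m + 1)*(m^2 - 4) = (m + 1)*(m + 2)*(m - 2)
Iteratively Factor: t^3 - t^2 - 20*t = (t - 5)*(t^2 + 4*t) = t*(t - 5)*(t + 4)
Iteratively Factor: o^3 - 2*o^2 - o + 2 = (o + 1)*(o^2 - 3*o + 2) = (o - 1)*(o + 1)*(o - 2)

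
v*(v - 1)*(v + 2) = v^3 + v^2 - 2*v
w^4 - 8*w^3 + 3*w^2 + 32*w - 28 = (w - 7)*(w - 2)*(w - 1)*(w + 2)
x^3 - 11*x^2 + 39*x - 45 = (x - 5)*(x - 3)^2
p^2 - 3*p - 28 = (p - 7)*(p + 4)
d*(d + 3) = d^2 + 3*d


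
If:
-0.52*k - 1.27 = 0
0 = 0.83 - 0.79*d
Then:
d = 1.05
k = -2.44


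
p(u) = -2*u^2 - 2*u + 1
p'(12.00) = -50.00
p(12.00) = -311.00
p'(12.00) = -50.00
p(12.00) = -311.00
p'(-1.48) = 3.92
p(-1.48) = -0.42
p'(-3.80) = 13.20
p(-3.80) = -20.28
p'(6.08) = -26.32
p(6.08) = -85.09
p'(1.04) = -6.16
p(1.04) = -3.24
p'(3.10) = -14.40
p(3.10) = -24.42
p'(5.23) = -22.92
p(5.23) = -64.17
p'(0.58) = -4.32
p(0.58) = -0.83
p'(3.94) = -17.76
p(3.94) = -37.93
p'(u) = -4*u - 2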